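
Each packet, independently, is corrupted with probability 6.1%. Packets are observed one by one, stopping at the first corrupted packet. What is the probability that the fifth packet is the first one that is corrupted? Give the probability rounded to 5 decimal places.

0.04742

Geometric (trials to first success), p = 0.061.
P(Y = 5) = (1−p)^4 · p = 0.77743 · 0.061 = 0.0474233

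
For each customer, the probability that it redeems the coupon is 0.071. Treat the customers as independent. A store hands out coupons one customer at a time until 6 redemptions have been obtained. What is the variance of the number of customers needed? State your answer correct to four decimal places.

Y = total customers until the sixth success; negative binomial with r=6, p=0.071.
Var(Y) = r(1−p)/p² = 6·0.929 / 0.071² = 1105.732989

1105.7330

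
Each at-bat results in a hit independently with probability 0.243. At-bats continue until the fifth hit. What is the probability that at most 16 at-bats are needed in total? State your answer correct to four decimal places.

0.3447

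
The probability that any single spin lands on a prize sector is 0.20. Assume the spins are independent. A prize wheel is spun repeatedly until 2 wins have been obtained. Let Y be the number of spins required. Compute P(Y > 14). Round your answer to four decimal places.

0.1979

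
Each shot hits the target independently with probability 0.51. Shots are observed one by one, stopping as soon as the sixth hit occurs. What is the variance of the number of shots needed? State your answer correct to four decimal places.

Y = total shots until the sixth success; negative binomial with r=6, p=0.51.
Var(Y) = r(1−p)/p² = 6·0.49 / 0.51² = 11.303345

11.3033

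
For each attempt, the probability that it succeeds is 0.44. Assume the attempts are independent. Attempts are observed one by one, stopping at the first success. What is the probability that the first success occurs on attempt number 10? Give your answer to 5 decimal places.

Geometric (trials to first success), p = 0.44.
P(Y = 10) = (1−p)^9 · p = 0.0054162 · 0.44 = 0.0023831

0.00238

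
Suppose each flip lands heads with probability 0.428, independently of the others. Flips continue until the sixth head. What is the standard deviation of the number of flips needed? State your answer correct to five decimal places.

4.32842

Y = total flips until the sixth success; negative binomial with r=6, p=0.428.
SD(Y) = √[r(1−p)/p²] = √(18.7352607) = 4.3284247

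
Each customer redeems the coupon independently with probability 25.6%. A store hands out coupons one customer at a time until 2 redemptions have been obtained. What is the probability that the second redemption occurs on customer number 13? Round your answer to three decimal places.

Y = trial on which the second success occurs; negative binomial, r=2, p=0.256.
P(Y=13) = C(12,1) · p^2 · (1−p)^11
= 12 · 0.065536 · 0.038664 = 0.03041

0.030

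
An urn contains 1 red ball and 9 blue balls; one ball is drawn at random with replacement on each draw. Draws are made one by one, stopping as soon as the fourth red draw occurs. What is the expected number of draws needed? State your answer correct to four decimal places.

Y = total draws until the fourth success; negative binomial with r=4, p=0.10.
E[Y] = r / p = 4 / 0.10 = 40.000000

40.0000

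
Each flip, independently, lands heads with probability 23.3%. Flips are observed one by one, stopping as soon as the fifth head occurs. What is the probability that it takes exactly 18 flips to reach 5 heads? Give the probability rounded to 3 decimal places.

0.052

Y = trial on which the fifth success occurs; negative binomial, r=5, p=0.233.
P(Y=18) = C(17,4) · p^5 · (1−p)^13
= 2380 · 0.00068672 · 0.031794 = 0.05196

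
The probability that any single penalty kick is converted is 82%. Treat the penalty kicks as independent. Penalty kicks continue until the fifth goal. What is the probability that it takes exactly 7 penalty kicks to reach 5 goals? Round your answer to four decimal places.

Y = trial on which the fifth success occurs; negative binomial, r=5, p=0.82.
P(Y=7) = C(6,4) · p^5 · (1−p)^2
= 15 · 0.37074 · 0.0324 = 0.180180

0.1802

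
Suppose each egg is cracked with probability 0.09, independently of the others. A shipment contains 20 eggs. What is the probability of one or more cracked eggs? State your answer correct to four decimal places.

P(at least one) = 1 − P(none) = 1 − (1 − 0.09)^20
= 1 − 0.151645 = 0.848355

0.8484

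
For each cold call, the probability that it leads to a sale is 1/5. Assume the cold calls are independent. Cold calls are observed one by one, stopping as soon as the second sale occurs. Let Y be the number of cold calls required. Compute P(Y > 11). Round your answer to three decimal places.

Needing more than 11 cold calls ⇔ fewer than 2 successes in the first 11. With X ~ Binomial(11, 0.20), P(Y > 11) = P(X ≤ 1).
  k=0: C(11,0)·0.20^0·0.80^11 = 0.08590
  k=1: C(11,1)·0.20^1·0.80^10 = 0.23622
P(X ≤ 1) = 0.32212

0.322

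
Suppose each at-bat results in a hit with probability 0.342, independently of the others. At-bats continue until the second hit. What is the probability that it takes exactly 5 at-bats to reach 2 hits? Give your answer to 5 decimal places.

Y = trial on which the second success occurs; negative binomial, r=2, p=0.342.
P(Y=5) = C(4,1) · p^2 · (1−p)^3
= 4 · 0.11696 · 0.28489 = 0.1332876

0.13329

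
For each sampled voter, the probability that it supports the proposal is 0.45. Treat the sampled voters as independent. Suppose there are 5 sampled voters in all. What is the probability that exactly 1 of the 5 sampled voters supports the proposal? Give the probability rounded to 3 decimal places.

X ~ Binomial(n=5, p=0.45).
P(X=1) = C(5,1) · p^1 · (1−p)^4
= 5 · 0.45 · 0.091506 = 0.20589

0.206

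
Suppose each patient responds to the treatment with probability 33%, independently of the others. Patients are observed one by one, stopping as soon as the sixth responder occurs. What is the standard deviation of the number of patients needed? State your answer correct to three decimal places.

Y = total patients until the sixth success; negative binomial with r=6, p=0.33.
SD(Y) = √[r(1−p)/p²] = √(36.91460) = 6.07574

6.076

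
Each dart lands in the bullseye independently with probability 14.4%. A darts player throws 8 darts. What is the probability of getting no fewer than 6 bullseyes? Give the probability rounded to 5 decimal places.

0.00019

X ~ Binomial(8, 0.144); P(X ≥ 6) = Σ C(8,k) p^k (1−p)^(8−k) over k:
  k=6: C(8,6)·0.144^6·0.856^2 = 0.0001829
  k=7: C(8,7)·0.144^7·0.856^1 = 0.0000088
  k=8: C(8,8)·0.144^8·0.856^0 = 0.0000002
Total = 0.0001919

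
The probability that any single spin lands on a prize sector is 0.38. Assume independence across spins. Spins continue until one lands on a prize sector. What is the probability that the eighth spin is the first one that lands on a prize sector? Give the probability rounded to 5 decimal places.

Geometric (trials to first success), p = 0.38.
P(Y = 8) = (1−p)^7 · p = 0.035216 · 0.38 = 0.0133821

0.01338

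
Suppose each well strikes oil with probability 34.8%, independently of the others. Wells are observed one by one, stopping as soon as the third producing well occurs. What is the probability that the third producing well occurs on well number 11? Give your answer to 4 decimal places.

Y = trial on which the third success occurs; negative binomial, r=3, p=0.348.
P(Y=11) = C(10,2) · p^3 · (1−p)^8
= 45 · 0.042144 · 0.032657 = 0.061934

0.0619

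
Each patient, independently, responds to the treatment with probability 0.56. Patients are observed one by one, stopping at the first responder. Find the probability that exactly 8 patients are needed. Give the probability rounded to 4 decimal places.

Geometric (trials to first success), p = 0.56.
P(Y = 8) = (1−p)^7 · p = 0.0031928 · 0.56 = 0.001788

0.0018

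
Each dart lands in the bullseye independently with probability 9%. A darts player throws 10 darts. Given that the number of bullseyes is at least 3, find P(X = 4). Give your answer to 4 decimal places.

0.1448

X ~ Binomial(10, 0.09). Want P(X=4 | X≥3) = P(X=4) / P(X≥3).
P(X=4) = C(10,4)·0.09^4·0.91^6 = 0.007824
P(X≥3) = 1 − 0.389416 − 0.385137 − 0.171407 = 0.054040
Ratio = 0.007824 / 0.054040 = 0.144785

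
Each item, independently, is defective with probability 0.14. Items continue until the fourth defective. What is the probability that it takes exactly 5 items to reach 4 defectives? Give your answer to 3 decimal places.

Y = trial on which the fourth success occurs; negative binomial, r=4, p=0.14.
P(Y=5) = C(4,3) · p^4 · (1−p)^1
= 4 · 0.00038416 · 0.86 = 0.00132

0.001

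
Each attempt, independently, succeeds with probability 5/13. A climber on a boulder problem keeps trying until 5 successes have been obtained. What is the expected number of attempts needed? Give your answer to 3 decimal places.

Y = total attempts until the fifth success; negative binomial with r=5, p=0.384615.
E[Y] = r / p = 5 / 0.384615 = 13.00000

13.000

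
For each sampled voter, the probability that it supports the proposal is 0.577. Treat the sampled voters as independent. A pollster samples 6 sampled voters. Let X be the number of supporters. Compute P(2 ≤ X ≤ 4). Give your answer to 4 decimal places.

0.7482

X ~ Binomial(6, 0.577); P(2 ≤ X ≤ 4) = Σ C(6,k) p^k (1−p)^(6−k) over k:
  k=2: C(6,2)·0.577^2·0.423^4 = 0.159884
  k=3: C(6,3)·0.577^3·0.423^3 = 0.290789
  k=4: C(6,4)·0.577^4·0.423^2 = 0.297492
Total = 0.748165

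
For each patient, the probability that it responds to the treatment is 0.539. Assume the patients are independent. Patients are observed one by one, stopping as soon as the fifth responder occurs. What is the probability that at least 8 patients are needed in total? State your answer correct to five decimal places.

Needing more than 7 patients ⇔ fewer than 5 successes in the first 7. With X ~ Binomial(7, 0.539), P(Y > 7) = P(X ≤ 4).
  k=0: C(7,0)·0.539^0·0.461^7 = 0.0044249
  k=1: C(7,1)·0.539^1·0.461^6 = 0.0362153
  k=2: C(7,2)·0.539^2·0.461^5 = 0.1270286
  k=3: C(7,3)·0.539^3·0.461^4 = 0.2475358
  k=4: C(7,4)·0.539^4·0.461^3 = 0.2894182
P(X ≤ 4) = 0.7046229

0.70462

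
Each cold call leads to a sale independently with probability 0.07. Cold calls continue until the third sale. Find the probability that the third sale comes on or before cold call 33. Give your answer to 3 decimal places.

0.410

Finishing within 33 cold calls ⇔ at least 3 successes in the first 33. With X ~ Binomial(33, 0.07), P(Y ≤ 33) = 1 − P(X ≤ 2).
  k=0: C(33,0)·0.07^0·0.93^33 = 0.09119
  k=1: C(33,1)·0.07^1·0.93^32 = 0.22650
  k=2: C(33,2)·0.07^2·0.93^31 = 0.27277
1 − 0.59046 = 0.40954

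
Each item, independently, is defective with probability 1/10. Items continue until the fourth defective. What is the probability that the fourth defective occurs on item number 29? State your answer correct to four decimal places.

Y = trial on which the fourth success occurs; negative binomial, r=4, p=0.10.
P(Y=29) = C(28,3) · p^4 · (1−p)^25
= 3276 · 0.0001 · 0.07179 = 0.023518

0.0235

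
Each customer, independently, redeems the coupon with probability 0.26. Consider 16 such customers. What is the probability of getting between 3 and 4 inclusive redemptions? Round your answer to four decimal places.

0.4206

X ~ Binomial(16, 0.26); P(3 ≤ X ≤ 4) = Σ C(16,k) p^k (1−p)^(16−k) over k:
  k=3: C(16,3)·0.26^3·0.74^13 = 0.196390
  k=4: C(16,4)·0.26^4·0.74^12 = 0.224257
Total = 0.420647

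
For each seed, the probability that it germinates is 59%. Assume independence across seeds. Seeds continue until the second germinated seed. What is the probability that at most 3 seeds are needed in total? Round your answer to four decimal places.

Finishing within 3 seeds ⇔ at least 2 successes in the first 3. With X ~ Binomial(3, 0.59), P(Y ≤ 3) = 1 − P(X ≤ 1).
  k=0: C(3,0)·0.59^0·0.41^3 = 0.068921
  k=1: C(3,1)·0.59^1·0.41^2 = 0.297537
1 − 0.366458 = 0.633542

0.6335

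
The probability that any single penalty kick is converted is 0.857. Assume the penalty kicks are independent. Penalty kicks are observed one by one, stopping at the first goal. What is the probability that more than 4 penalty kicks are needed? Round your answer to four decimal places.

0.0004

Y = number of penalty kicks to the first success; geometric, p = 0.857.
P(Y > 4) = P(first 4 all fail) = (1−p)^4 = 0.000418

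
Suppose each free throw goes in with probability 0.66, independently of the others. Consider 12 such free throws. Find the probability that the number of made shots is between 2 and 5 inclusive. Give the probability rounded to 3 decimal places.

X ~ Binomial(12, 0.66); P(2 ≤ X ≤ 5) = Σ C(12,k) p^k (1−p)^(12−k) over k:
  k=2: C(12,2)·0.66^2·0.34^10 = 0.00059
  k=3: C(12,3)·0.66^3·0.34^9 = 0.00384
  k=4: C(12,4)·0.66^4·0.34^8 = 0.01677
  k=5: C(12,5)·0.66^5·0.34^7 = 0.05210
Total = 0.07330

0.073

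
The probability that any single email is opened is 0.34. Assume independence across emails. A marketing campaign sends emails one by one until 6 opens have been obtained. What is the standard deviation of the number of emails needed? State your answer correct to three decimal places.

Y = total emails until the sixth success; negative binomial with r=6, p=0.34.
SD(Y) = √[r(1−p)/p²] = √(34.25606) = 5.85287

5.853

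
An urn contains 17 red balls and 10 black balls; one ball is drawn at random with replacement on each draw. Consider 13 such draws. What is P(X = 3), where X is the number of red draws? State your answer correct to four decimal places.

X ~ Binomial(n=13, p=0.629630).
P(X=3) = C(13,3) · p^3 · (1−p)^10
= 286 · 0.24961 · 4.8569e-05 = 0.003467

0.0035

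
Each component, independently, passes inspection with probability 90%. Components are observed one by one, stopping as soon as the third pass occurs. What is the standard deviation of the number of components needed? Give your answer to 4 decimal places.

Y = total components until the third success; negative binomial with r=3, p=0.90.
SD(Y) = √[r(1−p)/p²] = √(0.370370) = 0.608581

0.6086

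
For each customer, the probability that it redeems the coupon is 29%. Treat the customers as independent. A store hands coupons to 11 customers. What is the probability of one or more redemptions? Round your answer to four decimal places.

0.9769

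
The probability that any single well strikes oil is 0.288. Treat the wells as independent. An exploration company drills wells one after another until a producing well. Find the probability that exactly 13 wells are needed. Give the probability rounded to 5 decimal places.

0.00489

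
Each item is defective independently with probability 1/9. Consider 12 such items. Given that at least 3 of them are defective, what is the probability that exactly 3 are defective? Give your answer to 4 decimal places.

0.7426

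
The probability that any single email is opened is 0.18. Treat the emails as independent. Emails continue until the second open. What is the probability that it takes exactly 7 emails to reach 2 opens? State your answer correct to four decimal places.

0.0721

Y = trial on which the second success occurs; negative binomial, r=2, p=0.18.
P(Y=7) = C(6,1) · p^2 · (1−p)^5
= 6 · 0.0324 · 0.37074 = 0.072072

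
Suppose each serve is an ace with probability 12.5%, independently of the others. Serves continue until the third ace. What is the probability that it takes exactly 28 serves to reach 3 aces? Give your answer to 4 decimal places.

Y = trial on which the third success occurs; negative binomial, r=3, p=0.125.
P(Y=28) = C(27,2) · p^3 · (1−p)^25
= 351 · 0.0019531 · 0.035498 = 0.024335

0.0243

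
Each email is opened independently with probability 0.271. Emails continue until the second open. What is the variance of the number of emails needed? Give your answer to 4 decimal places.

Y = total emails until the second success; negative binomial with r=2, p=0.271.
Var(Y) = r(1−p)/p² = 2·0.729 / 0.271² = 19.852671

19.8527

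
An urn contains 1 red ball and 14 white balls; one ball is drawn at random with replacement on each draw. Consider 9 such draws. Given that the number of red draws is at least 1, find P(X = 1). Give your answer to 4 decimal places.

0.7469

X ~ Binomial(9, 0.066667). Want P(X=1 | X≥1) = P(X=1) / P(X≥1).
P(X=1) = C(9,1)·0.066667^1·0.933333^8 = 0.345498
P(X≥1) = 1 − 0.537441 = 0.462559
Ratio = 0.345498 / 0.462559 = 0.746928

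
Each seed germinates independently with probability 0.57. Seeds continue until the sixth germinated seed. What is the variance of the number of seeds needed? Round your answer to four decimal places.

7.9409

Y = total seeds until the sixth success; negative binomial with r=6, p=0.57.
Var(Y) = r(1−p)/p² = 6·0.43 / 0.57² = 7.940905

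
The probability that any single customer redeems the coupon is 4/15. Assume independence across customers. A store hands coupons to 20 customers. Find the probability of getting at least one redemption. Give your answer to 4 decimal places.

0.9980

P(at least one) = 1 − P(none) = 1 − (1 − 0.266667)^20
= 1 − 0.002023 = 0.997977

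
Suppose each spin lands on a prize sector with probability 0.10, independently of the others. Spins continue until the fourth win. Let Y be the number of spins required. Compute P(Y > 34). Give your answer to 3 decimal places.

Needing more than 34 spins ⇔ fewer than 4 successes in the first 34. With X ~ Binomial(34, 0.10), P(Y > 34) = P(X ≤ 3).
  k=0: C(34,0)·0.10^0·0.90^34 = 0.02781
  k=1: C(34,1)·0.10^1·0.90^33 = 0.10507
  k=2: C(34,2)·0.10^2·0.90^32 = 0.19263
  k=3: C(34,3)·0.10^3·0.90^31 = 0.22830
P(X ≤ 3) = 0.55382

0.554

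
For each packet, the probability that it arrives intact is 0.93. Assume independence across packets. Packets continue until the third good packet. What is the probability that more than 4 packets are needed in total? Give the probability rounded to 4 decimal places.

Needing more than 4 packets ⇔ fewer than 3 successes in the first 4. With X ~ Binomial(4, 0.93), P(Y > 4) = P(X ≤ 2).
  k=0: C(4,0)·0.93^0·0.07^4 = 0.000024
  k=1: C(4,1)·0.93^1·0.07^3 = 0.001276
  k=2: C(4,2)·0.93^2·0.07^2 = 0.025428
P(X ≤ 2) = 0.026728

0.0267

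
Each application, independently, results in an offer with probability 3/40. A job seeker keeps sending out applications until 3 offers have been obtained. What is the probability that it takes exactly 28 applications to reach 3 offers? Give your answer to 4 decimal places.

Y = trial on which the third success occurs; negative binomial, r=3, p=0.075.
P(Y=28) = C(27,2) · p^3 · (1−p)^25
= 351 · 0.00042187 · 0.14241 = 0.021088

0.0211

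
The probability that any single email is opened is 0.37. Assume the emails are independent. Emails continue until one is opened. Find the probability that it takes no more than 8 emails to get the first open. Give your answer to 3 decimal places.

0.975

Y = number of emails to the first success; geometric, p = 0.37.
P(Y ≤ 8) = 1 − (1−p)^8 = 1 − 0.02482 = 0.97518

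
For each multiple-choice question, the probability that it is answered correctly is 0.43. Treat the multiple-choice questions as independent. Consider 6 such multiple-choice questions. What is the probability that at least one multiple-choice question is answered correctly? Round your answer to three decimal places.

P(at least one) = 1 − P(none) = 1 − (1 − 0.43)^6
= 1 − 0.03430 = 0.96570

0.966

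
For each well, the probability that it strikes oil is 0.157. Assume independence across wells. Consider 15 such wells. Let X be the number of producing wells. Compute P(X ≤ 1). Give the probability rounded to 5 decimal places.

X ~ Binomial(15, 0.157); P(X ≤ 1) = Σ C(15,k) p^k (1−p)^(15−k) over k:
  k=0: C(15,0)·0.157^0·0.843^15 = 0.0771638
  k=1: C(15,1)·0.157^1·0.843^14 = 0.2155644
Total = 0.2927282

0.29273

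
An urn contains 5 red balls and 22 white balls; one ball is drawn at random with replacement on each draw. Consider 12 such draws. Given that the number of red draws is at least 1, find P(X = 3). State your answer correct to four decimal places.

X ~ Binomial(12, 0.185185). Want P(X=3 | X≥1) = P(X=3) / P(X≥1).
P(X=3) = C(12,3)·0.185185^3·0.814815^9 = 0.221193
P(X≥1) = 1 − 0.085646 = 0.914354
Ratio = 0.221193 / 0.914354 = 0.241912

0.2419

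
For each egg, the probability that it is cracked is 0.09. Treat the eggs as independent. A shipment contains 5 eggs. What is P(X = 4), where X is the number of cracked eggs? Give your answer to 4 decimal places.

0.0003

X ~ Binomial(n=5, p=0.09).
P(X=4) = C(5,4) · p^4 · (1−p)^1
= 5 · 6.561e-05 · 0.91 = 0.000299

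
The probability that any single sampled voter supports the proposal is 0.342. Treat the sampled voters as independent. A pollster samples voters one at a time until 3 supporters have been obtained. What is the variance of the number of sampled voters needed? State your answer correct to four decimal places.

16.8770

Y = total sampled voters until the third success; negative binomial with r=3, p=0.342.
Var(Y) = r(1−p)/p² = 3·0.658 / 0.342² = 16.876988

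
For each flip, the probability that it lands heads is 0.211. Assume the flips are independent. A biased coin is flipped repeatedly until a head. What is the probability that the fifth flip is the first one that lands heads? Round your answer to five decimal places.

Geometric (trials to first success), p = 0.211.
P(Y = 5) = (1−p)^4 · p = 0.38753 · 0.211 = 0.0817693

0.08177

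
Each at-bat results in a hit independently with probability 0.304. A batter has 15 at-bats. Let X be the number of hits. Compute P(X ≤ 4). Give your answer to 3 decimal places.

X ~ Binomial(15, 0.304); P(X ≤ 4) = Σ C(15,k) p^k (1−p)^(15−k) over k:
  k=0: C(15,0)·0.304^0·0.696^15 = 0.00436
  k=1: C(15,1)·0.304^1·0.696^14 = 0.02854
  k=2: C(15,2)·0.304^2·0.696^13 = 0.08727
  k=3: C(15,3)·0.304^3·0.696^12 = 0.16517
  k=4: C(15,4)·0.304^4·0.696^11 = 0.21644
Total = 0.50178

0.502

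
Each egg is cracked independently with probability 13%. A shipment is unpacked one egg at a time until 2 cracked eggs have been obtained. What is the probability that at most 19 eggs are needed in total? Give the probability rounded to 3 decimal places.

0.728

Finishing within 19 eggs ⇔ at least 2 successes in the first 19. With X ~ Binomial(19, 0.13), P(Y ≤ 19) = 1 − P(X ≤ 1).
  k=0: C(19,0)·0.13^0·0.87^19 = 0.07094
  k=1: C(19,1)·0.13^1·0.87^18 = 0.20139
1 − 0.27233 = 0.72767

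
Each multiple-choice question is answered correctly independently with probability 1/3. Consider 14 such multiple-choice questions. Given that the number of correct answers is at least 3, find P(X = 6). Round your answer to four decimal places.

X ~ Binomial(14, 0.333333). Want P(X=6 | X≥3) = P(X=6) / P(X≥3).
P(X=6) = C(14,6)·0.333333^6·0.666667^8 = 0.160730
P(X≥3) = 1 − 0.003425 − 0.023978 − 0.077930 = 0.894666
Ratio = 0.160730 / 0.894666 = 0.179654

0.1797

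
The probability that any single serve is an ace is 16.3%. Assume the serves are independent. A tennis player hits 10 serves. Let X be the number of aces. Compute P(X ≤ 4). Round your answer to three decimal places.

0.986

X ~ Binomial(10, 0.163); P(X ≤ 4) = Σ C(10,k) p^k (1−p)^(10−k) over k:
  k=0: C(10,0)·0.163^0·0.837^10 = 0.16875
  k=1: C(10,1)·0.163^1·0.837^9 = 0.32864
  k=2: C(10,2)·0.163^2·0.837^8 = 0.28800
  k=3: C(10,3)·0.163^3·0.837^7 = 0.14956
  k=4: C(10,4)·0.163^4·0.837^6 = 0.05097
Total = 0.98592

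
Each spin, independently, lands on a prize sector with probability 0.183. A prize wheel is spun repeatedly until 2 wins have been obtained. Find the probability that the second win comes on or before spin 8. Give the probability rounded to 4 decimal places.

0.4458

Finishing within 8 spins ⇔ at least 2 successes in the first 8. With X ~ Binomial(8, 0.183), P(Y ≤ 8) = 1 − P(X ≤ 1).
  k=0: C(8,0)·0.183^0·0.817^8 = 0.198507
  k=1: C(8,1)·0.183^1·0.817^7 = 0.355710
1 − 0.554217 = 0.445783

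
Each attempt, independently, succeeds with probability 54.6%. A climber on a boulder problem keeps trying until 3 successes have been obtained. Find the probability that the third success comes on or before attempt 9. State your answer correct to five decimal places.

0.94765

Finishing within 9 attempts ⇔ at least 3 successes in the first 9. With X ~ Binomial(9, 0.546), P(Y ≤ 9) = 1 − P(X ≤ 2).
  k=0: C(9,0)·0.546^0·0.454^9 = 0.0008194
  k=1: C(9,1)·0.546^1·0.454^8 = 0.0088691
  k=2: C(9,2)·0.546^2·0.454^7 = 0.0426657
1 − 0.0523543 = 0.9476457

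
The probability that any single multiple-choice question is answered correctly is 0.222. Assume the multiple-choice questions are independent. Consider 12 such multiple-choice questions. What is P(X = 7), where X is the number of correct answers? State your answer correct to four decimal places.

0.0060

X ~ Binomial(n=12, p=0.222).
P(X=7) = C(12,7) · p^7 · (1−p)^5
= 792 · 2.6575e-05 · 0.28503 = 0.005999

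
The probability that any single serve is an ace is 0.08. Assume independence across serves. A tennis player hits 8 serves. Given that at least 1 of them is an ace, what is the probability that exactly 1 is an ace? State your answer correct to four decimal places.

0.7334

X ~ Binomial(8, 0.08). Want P(X=1 | X≥1) = P(X=1) / P(X≥1).
P(X=1) = C(8,1)·0.08^1·0.92^7 = 0.357022
P(X≥1) = 1 − 0.513219 = 0.486781
Ratio = 0.357022 / 0.486781 = 0.733434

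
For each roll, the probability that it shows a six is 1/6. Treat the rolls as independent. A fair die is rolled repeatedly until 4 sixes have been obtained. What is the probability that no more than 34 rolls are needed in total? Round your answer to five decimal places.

Finishing within 34 rolls ⇔ at least 4 successes in the first 34. With X ~ Binomial(34, 0.166667), P(Y ≤ 34) = 1 − P(X ≤ 3).
  k=0: C(34,0)·0.166667^0·0.833333^34 = 0.0020316
  k=1: C(34,1)·0.166667^1·0.833333^33 = 0.0138149
  k=2: C(34,2)·0.166667^2·0.833333^32 = 0.0455890
  k=3: C(34,3)·0.166667^3·0.833333^31 = 0.0972566
1 − 0.1586921 = 0.8413079

0.84131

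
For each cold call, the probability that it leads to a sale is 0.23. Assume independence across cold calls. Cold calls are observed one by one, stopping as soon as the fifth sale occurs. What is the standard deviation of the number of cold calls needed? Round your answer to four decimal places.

Y = total cold calls until the fifth success; negative binomial with r=5, p=0.23.
SD(Y) = √[r(1−p)/p²] = √(72.778828) = 8.531051

8.5311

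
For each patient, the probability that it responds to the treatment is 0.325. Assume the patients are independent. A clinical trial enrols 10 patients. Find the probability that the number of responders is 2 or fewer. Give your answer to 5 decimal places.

0.31901

X ~ Binomial(10, 0.325); P(X ≤ 2) = Σ C(10,k) p^k (1−p)^(10−k) over k:
  k=0: C(10,0)·0.325^0·0.675^10 = 0.0196353
  k=1: C(10,1)·0.325^1·0.675^9 = 0.0945404
  k=2: C(10,2)·0.325^2·0.675^8 = 0.2048375
Total = 0.3190132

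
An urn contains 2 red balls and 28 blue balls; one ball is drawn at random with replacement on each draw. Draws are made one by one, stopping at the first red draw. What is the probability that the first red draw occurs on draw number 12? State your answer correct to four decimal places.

Geometric (trials to first success), p = 0.066667.
P(Y = 12) = (1−p)^11 · p = 0.46817 · 0.066667 = 0.031211

0.0312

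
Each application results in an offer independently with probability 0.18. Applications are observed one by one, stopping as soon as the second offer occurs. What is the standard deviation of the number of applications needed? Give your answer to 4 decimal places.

Y = total applications until the second success; negative binomial with r=2, p=0.18.
SD(Y) = √[r(1−p)/p²] = √(50.617284) = 7.114582

7.1146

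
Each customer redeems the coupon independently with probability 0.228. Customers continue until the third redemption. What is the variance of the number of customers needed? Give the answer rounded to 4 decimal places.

Y = total customers until the third success; negative binomial with r=3, p=0.228.
Var(Y) = r(1−p)/p² = 3·0.772 / 0.228² = 44.552170

44.5522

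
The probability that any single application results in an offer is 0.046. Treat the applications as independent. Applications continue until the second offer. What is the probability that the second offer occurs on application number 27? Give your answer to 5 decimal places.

Y = trial on which the second success occurs; negative binomial, r=2, p=0.046.
P(Y=27) = C(26,1) · p^2 · (1−p)^25
= 26 · 0.002116 · 0.30811 = 0.0169511

0.01695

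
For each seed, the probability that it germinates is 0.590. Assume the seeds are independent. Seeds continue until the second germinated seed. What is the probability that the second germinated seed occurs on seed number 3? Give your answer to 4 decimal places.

Y = trial on which the second success occurs; negative binomial, r=2, p=0.59.
P(Y=3) = C(2,1) · p^2 · (1−p)^1
= 2 · 0.3481 · 0.41 = 0.285442

0.2854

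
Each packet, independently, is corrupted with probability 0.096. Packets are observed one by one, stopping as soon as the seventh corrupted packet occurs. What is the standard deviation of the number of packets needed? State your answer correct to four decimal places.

Y = total packets until the seventh success; negative binomial with r=7, p=0.096.
SD(Y) = √[r(1−p)/p²] = √(686.631944) = 26.203663

26.2037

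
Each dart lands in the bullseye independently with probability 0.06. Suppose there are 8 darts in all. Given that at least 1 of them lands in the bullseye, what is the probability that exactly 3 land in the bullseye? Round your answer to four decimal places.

0.0227

X ~ Binomial(8, 0.06). Want P(X=3 | X≥1) = P(X=3) / P(X≥1).
P(X=3) = C(8,3)·0.06^3·0.94^5 = 0.008877
P(X≥1) = 1 − 0.609569 = 0.390431
Ratio = 0.008877 / 0.390431 = 0.022737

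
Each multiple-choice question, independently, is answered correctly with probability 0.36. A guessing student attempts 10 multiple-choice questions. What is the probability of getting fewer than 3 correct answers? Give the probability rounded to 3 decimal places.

X ~ Binomial(10, 0.36); P(X ≤ 2) = Σ C(10,k) p^k (1−p)^(10−k) over k:
  k=0: C(10,0)·0.36^0·0.64^10 = 0.01153
  k=1: C(10,1)·0.36^1·0.64^9 = 0.06485
  k=2: C(10,2)·0.36^2·0.64^8 = 0.16416
Total = 0.24054

0.241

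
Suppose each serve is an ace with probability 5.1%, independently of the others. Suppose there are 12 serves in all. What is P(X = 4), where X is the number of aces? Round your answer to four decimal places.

0.0022

X ~ Binomial(n=12, p=0.051).
P(X=4) = C(12,4) · p^4 · (1−p)^8
= 495 · 6.7652e-06 · 0.65785 = 0.002203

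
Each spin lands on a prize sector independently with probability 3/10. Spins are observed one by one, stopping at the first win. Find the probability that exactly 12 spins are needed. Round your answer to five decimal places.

0.00593

Geometric (trials to first success), p = 0.30.
P(Y = 12) = (1−p)^11 · p = 0.019773 · 0.30 = 0.0059320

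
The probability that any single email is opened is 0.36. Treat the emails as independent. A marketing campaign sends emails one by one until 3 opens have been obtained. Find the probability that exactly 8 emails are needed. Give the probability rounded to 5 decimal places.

Y = trial on which the third success occurs; negative binomial, r=3, p=0.36.
P(Y=8) = C(7,2) · p^3 · (1−p)^5
= 21 · 0.046656 · 0.10737 = 0.1052026

0.10520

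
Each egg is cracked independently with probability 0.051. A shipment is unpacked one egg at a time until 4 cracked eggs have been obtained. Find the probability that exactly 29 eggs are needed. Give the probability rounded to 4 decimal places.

Y = trial on which the fourth success occurs; negative binomial, r=4, p=0.051.
P(Y=29) = C(28,3) · p^4 · (1−p)^25
= 3276 · 6.7652e-06 · 0.27018 = 0.005988

0.0060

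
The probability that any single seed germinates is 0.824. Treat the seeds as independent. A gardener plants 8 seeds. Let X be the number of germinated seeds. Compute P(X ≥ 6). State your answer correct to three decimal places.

X ~ Binomial(8, 0.824); P(X ≥ 6) = Σ C(8,k) p^k (1−p)^(8−k) over k:
  k=6: C(8,6)·0.824^6·0.176^2 = 0.27149
  k=7: C(8,7)·0.824^7·0.176^1 = 0.36316
  k=8: C(8,8)·0.824^8·0.176^0 = 0.21253
Total = 0.84717

0.847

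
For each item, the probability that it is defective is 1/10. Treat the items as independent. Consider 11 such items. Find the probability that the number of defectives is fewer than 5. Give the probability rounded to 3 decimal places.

0.997

X ~ Binomial(11, 0.10); P(X ≤ 4) = Σ C(11,k) p^k (1−p)^(11−k) over k:
  k=0: C(11,0)·0.10^0·0.90^11 = 0.31381
  k=1: C(11,1)·0.10^1·0.90^10 = 0.38355
  k=2: C(11,2)·0.10^2·0.90^9 = 0.21308
  k=3: C(11,3)·0.10^3·0.90^8 = 0.07103
  k=4: C(11,4)·0.10^4·0.90^7 = 0.01578
Total = 0.99725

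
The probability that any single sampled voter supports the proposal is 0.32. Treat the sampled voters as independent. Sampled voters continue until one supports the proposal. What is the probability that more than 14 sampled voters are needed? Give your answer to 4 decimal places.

0.0045

Y = number of sampled voters to the first success; geometric, p = 0.32.
P(Y > 14) = P(first 14 all fail) = (1−p)^14 = 0.004520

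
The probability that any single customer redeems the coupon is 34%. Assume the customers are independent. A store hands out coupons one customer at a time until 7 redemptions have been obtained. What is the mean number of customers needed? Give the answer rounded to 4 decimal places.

20.5882

Y = total customers until the seventh success; negative binomial with r=7, p=0.34.
E[Y] = r / p = 7 / 0.34 = 20.588235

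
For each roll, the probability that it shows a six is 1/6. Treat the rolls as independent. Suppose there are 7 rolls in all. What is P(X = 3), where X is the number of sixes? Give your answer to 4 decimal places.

X ~ Binomial(n=7, p=0.166667).
P(X=3) = C(7,3) · p^3 · (1−p)^4
= 35 · 0.0046296 · 0.48225 = 0.078143

0.0781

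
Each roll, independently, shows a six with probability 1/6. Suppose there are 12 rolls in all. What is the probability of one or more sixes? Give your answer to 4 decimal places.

P(at least one) = 1 − P(none) = 1 − (1 − 0.166667)^12
= 1 − 0.112157 = 0.887843

0.8878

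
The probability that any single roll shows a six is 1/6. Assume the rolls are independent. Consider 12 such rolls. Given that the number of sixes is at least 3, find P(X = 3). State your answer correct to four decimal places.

0.6119

X ~ Binomial(12, 0.166667). Want P(X=3 | X≥3) = P(X=3) / P(X≥3).
P(X=3) = C(12,3)·0.166667^3·0.833333^9 = 0.197396
P(X≥3) = 1 − 0.112157 − 0.269176 − 0.296094 = 0.322574
Ratio = 0.197396 / 0.322574 = 0.611940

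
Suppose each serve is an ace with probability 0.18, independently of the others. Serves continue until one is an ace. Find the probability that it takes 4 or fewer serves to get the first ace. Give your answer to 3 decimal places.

0.548

Y = number of serves to the first success; geometric, p = 0.18.
P(Y ≤ 4) = 1 − (1−p)^4 = 1 − 0.45212 = 0.54788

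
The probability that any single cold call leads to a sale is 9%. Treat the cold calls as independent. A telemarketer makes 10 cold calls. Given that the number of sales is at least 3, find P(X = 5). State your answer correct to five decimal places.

0.01718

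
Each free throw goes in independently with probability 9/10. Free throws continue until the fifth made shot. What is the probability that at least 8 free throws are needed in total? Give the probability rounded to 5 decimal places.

0.02569

Needing more than 7 free throws ⇔ fewer than 5 successes in the first 7. With X ~ Binomial(7, 0.90), P(Y > 7) = P(X ≤ 4).
  k=0: C(7,0)·0.90^0·0.10^7 = 0.0000001
  k=1: C(7,1)·0.90^1·0.10^6 = 0.0000063
  k=2: C(7,2)·0.90^2·0.10^5 = 0.0001701
  k=3: C(7,3)·0.90^3·0.10^4 = 0.0025515
  k=4: C(7,4)·0.90^4·0.10^3 = 0.0229635
P(X ≤ 4) = 0.0256915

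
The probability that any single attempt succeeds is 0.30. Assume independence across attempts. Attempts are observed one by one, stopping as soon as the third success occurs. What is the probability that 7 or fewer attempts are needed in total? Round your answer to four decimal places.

0.3529

Finishing within 7 attempts ⇔ at least 3 successes in the first 7. With X ~ Binomial(7, 0.30), P(Y ≤ 7) = 1 − P(X ≤ 2).
  k=0: C(7,0)·0.30^0·0.70^7 = 0.082354
  k=1: C(7,1)·0.30^1·0.70^6 = 0.247063
  k=2: C(7,2)·0.30^2·0.70^5 = 0.317652
1 − 0.647069 = 0.352930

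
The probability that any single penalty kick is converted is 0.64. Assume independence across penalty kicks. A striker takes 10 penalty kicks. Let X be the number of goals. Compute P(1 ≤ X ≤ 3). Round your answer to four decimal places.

X ~ Binomial(10, 0.64); P(1 ≤ X ≤ 3) = Σ C(10,k) p^k (1−p)^(10−k) over k:
  k=1: C(10,1)·0.64^1·0.36^9 = 0.000650
  k=2: C(10,2)·0.64^2·0.36^8 = 0.005200
  k=3: C(10,3)·0.64^3·0.36^7 = 0.024651
Total = 0.030501

0.0305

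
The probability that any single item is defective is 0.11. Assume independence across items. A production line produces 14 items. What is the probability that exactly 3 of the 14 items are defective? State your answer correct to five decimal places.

0.13445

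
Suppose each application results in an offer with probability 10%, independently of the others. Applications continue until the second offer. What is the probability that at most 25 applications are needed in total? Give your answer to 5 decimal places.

0.72879

Finishing within 25 applications ⇔ at least 2 successes in the first 25. With X ~ Binomial(25, 0.10), P(Y ≤ 25) = 1 − P(X ≤ 1).
  k=0: C(25,0)·0.10^0·0.90^25 = 0.0717898
  k=1: C(25,1)·0.10^1·0.90^24 = 0.1994161
1 − 0.2712059 = 0.7287941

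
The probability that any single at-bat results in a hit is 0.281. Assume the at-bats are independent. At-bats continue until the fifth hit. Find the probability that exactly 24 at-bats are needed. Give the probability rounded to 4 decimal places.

0.0294

Y = trial on which the fifth success occurs; negative binomial, r=5, p=0.281.
P(Y=24) = C(23,4) · p^5 · (1−p)^19
= 8855 · 0.001752 · 0.001896 = 0.029415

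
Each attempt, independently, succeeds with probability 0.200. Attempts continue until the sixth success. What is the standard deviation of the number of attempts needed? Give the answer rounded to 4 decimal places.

10.9545

Y = total attempts until the sixth success; negative binomial with r=6, p=0.20.
SD(Y) = √[r(1−p)/p²] = √(120.000000) = 10.954451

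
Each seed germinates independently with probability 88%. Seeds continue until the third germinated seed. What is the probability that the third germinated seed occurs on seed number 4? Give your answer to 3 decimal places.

Y = trial on which the third success occurs; negative binomial, r=3, p=0.88.
P(Y=4) = C(3,2) · p^3 · (1−p)^1
= 3 · 0.68147 · 0.12 = 0.24533

0.245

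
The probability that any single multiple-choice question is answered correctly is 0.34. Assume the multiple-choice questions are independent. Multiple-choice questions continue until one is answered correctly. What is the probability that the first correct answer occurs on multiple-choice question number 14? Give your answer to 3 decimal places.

0.002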